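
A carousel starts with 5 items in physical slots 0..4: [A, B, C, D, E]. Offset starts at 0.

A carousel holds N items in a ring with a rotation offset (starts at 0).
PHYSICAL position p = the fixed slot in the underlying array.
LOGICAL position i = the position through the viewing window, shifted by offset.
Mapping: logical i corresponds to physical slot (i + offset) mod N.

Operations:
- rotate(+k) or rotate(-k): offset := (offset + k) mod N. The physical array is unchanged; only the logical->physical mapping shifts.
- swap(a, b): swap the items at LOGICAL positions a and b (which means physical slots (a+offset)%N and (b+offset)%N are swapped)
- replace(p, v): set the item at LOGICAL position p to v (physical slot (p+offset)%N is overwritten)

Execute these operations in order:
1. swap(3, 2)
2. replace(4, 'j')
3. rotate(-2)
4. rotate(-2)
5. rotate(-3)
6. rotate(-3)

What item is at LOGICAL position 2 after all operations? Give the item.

After op 1 (swap(3, 2)): offset=0, physical=[A,B,D,C,E], logical=[A,B,D,C,E]
After op 2 (replace(4, 'j')): offset=0, physical=[A,B,D,C,j], logical=[A,B,D,C,j]
After op 3 (rotate(-2)): offset=3, physical=[A,B,D,C,j], logical=[C,j,A,B,D]
After op 4 (rotate(-2)): offset=1, physical=[A,B,D,C,j], logical=[B,D,C,j,A]
After op 5 (rotate(-3)): offset=3, physical=[A,B,D,C,j], logical=[C,j,A,B,D]
After op 6 (rotate(-3)): offset=0, physical=[A,B,D,C,j], logical=[A,B,D,C,j]

Answer: D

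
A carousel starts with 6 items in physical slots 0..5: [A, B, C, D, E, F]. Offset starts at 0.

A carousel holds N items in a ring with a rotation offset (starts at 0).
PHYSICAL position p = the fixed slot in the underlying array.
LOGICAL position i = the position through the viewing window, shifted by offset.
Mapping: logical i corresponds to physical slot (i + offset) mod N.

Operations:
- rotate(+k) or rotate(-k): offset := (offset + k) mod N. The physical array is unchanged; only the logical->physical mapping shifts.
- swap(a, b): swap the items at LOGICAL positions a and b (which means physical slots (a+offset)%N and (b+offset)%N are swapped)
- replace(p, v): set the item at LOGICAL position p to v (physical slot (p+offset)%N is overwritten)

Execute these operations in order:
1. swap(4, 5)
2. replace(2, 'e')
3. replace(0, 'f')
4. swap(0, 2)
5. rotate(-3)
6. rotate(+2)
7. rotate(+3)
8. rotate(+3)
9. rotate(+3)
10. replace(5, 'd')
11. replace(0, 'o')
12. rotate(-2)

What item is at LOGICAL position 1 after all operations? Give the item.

After op 1 (swap(4, 5)): offset=0, physical=[A,B,C,D,F,E], logical=[A,B,C,D,F,E]
After op 2 (replace(2, 'e')): offset=0, physical=[A,B,e,D,F,E], logical=[A,B,e,D,F,E]
After op 3 (replace(0, 'f')): offset=0, physical=[f,B,e,D,F,E], logical=[f,B,e,D,F,E]
After op 4 (swap(0, 2)): offset=0, physical=[e,B,f,D,F,E], logical=[e,B,f,D,F,E]
After op 5 (rotate(-3)): offset=3, physical=[e,B,f,D,F,E], logical=[D,F,E,e,B,f]
After op 6 (rotate(+2)): offset=5, physical=[e,B,f,D,F,E], logical=[E,e,B,f,D,F]
After op 7 (rotate(+3)): offset=2, physical=[e,B,f,D,F,E], logical=[f,D,F,E,e,B]
After op 8 (rotate(+3)): offset=5, physical=[e,B,f,D,F,E], logical=[E,e,B,f,D,F]
After op 9 (rotate(+3)): offset=2, physical=[e,B,f,D,F,E], logical=[f,D,F,E,e,B]
After op 10 (replace(5, 'd')): offset=2, physical=[e,d,f,D,F,E], logical=[f,D,F,E,e,d]
After op 11 (replace(0, 'o')): offset=2, physical=[e,d,o,D,F,E], logical=[o,D,F,E,e,d]
After op 12 (rotate(-2)): offset=0, physical=[e,d,o,D,F,E], logical=[e,d,o,D,F,E]

Answer: d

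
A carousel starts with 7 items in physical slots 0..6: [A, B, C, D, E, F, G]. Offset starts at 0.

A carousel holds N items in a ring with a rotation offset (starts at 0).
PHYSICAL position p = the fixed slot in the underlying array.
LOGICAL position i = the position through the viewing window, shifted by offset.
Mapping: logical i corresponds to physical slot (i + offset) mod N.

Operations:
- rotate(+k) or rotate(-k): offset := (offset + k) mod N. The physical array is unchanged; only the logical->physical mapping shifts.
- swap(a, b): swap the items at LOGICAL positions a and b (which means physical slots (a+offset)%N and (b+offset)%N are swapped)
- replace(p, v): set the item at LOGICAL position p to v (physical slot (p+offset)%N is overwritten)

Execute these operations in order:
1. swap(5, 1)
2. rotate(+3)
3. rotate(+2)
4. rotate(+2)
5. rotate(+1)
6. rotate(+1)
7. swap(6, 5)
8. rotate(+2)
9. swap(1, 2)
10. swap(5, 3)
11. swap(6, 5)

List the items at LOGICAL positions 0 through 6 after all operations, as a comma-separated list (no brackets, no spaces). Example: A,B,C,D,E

After op 1 (swap(5, 1)): offset=0, physical=[A,F,C,D,E,B,G], logical=[A,F,C,D,E,B,G]
After op 2 (rotate(+3)): offset=3, physical=[A,F,C,D,E,B,G], logical=[D,E,B,G,A,F,C]
After op 3 (rotate(+2)): offset=5, physical=[A,F,C,D,E,B,G], logical=[B,G,A,F,C,D,E]
After op 4 (rotate(+2)): offset=0, physical=[A,F,C,D,E,B,G], logical=[A,F,C,D,E,B,G]
After op 5 (rotate(+1)): offset=1, physical=[A,F,C,D,E,B,G], logical=[F,C,D,E,B,G,A]
After op 6 (rotate(+1)): offset=2, physical=[A,F,C,D,E,B,G], logical=[C,D,E,B,G,A,F]
After op 7 (swap(6, 5)): offset=2, physical=[F,A,C,D,E,B,G], logical=[C,D,E,B,G,F,A]
After op 8 (rotate(+2)): offset=4, physical=[F,A,C,D,E,B,G], logical=[E,B,G,F,A,C,D]
After op 9 (swap(1, 2)): offset=4, physical=[F,A,C,D,E,G,B], logical=[E,G,B,F,A,C,D]
After op 10 (swap(5, 3)): offset=4, physical=[C,A,F,D,E,G,B], logical=[E,G,B,C,A,F,D]
After op 11 (swap(6, 5)): offset=4, physical=[C,A,D,F,E,G,B], logical=[E,G,B,C,A,D,F]

Answer: E,G,B,C,A,D,F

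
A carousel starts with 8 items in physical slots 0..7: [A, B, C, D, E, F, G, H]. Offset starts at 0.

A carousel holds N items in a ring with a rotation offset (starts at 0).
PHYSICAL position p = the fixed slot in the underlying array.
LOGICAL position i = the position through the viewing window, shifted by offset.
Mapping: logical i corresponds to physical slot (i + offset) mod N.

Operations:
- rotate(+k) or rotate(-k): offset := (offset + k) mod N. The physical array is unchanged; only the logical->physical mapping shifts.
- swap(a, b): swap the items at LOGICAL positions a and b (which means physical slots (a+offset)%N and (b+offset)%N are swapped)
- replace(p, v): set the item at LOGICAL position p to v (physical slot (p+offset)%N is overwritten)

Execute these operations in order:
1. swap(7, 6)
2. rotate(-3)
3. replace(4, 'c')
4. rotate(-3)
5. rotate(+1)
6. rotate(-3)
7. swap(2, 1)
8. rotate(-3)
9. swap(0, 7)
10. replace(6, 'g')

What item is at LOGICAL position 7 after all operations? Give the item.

Answer: F

Derivation:
After op 1 (swap(7, 6)): offset=0, physical=[A,B,C,D,E,F,H,G], logical=[A,B,C,D,E,F,H,G]
After op 2 (rotate(-3)): offset=5, physical=[A,B,C,D,E,F,H,G], logical=[F,H,G,A,B,C,D,E]
After op 3 (replace(4, 'c')): offset=5, physical=[A,c,C,D,E,F,H,G], logical=[F,H,G,A,c,C,D,E]
After op 4 (rotate(-3)): offset=2, physical=[A,c,C,D,E,F,H,G], logical=[C,D,E,F,H,G,A,c]
After op 5 (rotate(+1)): offset=3, physical=[A,c,C,D,E,F,H,G], logical=[D,E,F,H,G,A,c,C]
After op 6 (rotate(-3)): offset=0, physical=[A,c,C,D,E,F,H,G], logical=[A,c,C,D,E,F,H,G]
After op 7 (swap(2, 1)): offset=0, physical=[A,C,c,D,E,F,H,G], logical=[A,C,c,D,E,F,H,G]
After op 8 (rotate(-3)): offset=5, physical=[A,C,c,D,E,F,H,G], logical=[F,H,G,A,C,c,D,E]
After op 9 (swap(0, 7)): offset=5, physical=[A,C,c,D,F,E,H,G], logical=[E,H,G,A,C,c,D,F]
After op 10 (replace(6, 'g')): offset=5, physical=[A,C,c,g,F,E,H,G], logical=[E,H,G,A,C,c,g,F]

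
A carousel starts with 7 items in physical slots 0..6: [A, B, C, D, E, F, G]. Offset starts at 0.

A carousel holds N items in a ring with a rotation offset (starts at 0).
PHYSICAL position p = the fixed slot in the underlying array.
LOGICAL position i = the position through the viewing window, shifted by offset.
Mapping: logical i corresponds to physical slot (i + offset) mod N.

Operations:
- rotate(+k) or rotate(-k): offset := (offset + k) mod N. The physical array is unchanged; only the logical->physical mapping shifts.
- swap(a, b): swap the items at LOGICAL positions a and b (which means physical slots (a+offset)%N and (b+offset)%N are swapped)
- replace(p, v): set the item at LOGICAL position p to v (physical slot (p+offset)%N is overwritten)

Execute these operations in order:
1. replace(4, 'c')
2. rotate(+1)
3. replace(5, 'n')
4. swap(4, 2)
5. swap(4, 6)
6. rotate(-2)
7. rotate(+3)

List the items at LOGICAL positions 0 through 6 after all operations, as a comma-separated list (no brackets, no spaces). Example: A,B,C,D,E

Answer: C,F,c,A,n,D,B

Derivation:
After op 1 (replace(4, 'c')): offset=0, physical=[A,B,C,D,c,F,G], logical=[A,B,C,D,c,F,G]
After op 2 (rotate(+1)): offset=1, physical=[A,B,C,D,c,F,G], logical=[B,C,D,c,F,G,A]
After op 3 (replace(5, 'n')): offset=1, physical=[A,B,C,D,c,F,n], logical=[B,C,D,c,F,n,A]
After op 4 (swap(4, 2)): offset=1, physical=[A,B,C,F,c,D,n], logical=[B,C,F,c,D,n,A]
After op 5 (swap(4, 6)): offset=1, physical=[D,B,C,F,c,A,n], logical=[B,C,F,c,A,n,D]
After op 6 (rotate(-2)): offset=6, physical=[D,B,C,F,c,A,n], logical=[n,D,B,C,F,c,A]
After op 7 (rotate(+3)): offset=2, physical=[D,B,C,F,c,A,n], logical=[C,F,c,A,n,D,B]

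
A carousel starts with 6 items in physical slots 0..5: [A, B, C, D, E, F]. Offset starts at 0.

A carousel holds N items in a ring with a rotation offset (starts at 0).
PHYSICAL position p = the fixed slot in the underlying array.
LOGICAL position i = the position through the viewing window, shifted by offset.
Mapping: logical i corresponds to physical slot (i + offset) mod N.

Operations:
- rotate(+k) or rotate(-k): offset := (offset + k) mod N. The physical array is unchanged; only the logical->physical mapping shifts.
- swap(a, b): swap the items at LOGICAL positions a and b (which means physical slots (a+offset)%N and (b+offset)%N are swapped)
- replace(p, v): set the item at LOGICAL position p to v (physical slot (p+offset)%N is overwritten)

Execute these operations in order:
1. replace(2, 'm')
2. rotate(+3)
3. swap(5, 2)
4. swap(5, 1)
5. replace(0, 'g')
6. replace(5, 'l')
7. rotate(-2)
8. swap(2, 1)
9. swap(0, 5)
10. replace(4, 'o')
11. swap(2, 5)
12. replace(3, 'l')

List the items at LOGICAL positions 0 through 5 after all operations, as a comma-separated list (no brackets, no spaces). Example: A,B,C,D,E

After op 1 (replace(2, 'm')): offset=0, physical=[A,B,m,D,E,F], logical=[A,B,m,D,E,F]
After op 2 (rotate(+3)): offset=3, physical=[A,B,m,D,E,F], logical=[D,E,F,A,B,m]
After op 3 (swap(5, 2)): offset=3, physical=[A,B,F,D,E,m], logical=[D,E,m,A,B,F]
After op 4 (swap(5, 1)): offset=3, physical=[A,B,E,D,F,m], logical=[D,F,m,A,B,E]
After op 5 (replace(0, 'g')): offset=3, physical=[A,B,E,g,F,m], logical=[g,F,m,A,B,E]
After op 6 (replace(5, 'l')): offset=3, physical=[A,B,l,g,F,m], logical=[g,F,m,A,B,l]
After op 7 (rotate(-2)): offset=1, physical=[A,B,l,g,F,m], logical=[B,l,g,F,m,A]
After op 8 (swap(2, 1)): offset=1, physical=[A,B,g,l,F,m], logical=[B,g,l,F,m,A]
After op 9 (swap(0, 5)): offset=1, physical=[B,A,g,l,F,m], logical=[A,g,l,F,m,B]
After op 10 (replace(4, 'o')): offset=1, physical=[B,A,g,l,F,o], logical=[A,g,l,F,o,B]
After op 11 (swap(2, 5)): offset=1, physical=[l,A,g,B,F,o], logical=[A,g,B,F,o,l]
After op 12 (replace(3, 'l')): offset=1, physical=[l,A,g,B,l,o], logical=[A,g,B,l,o,l]

Answer: A,g,B,l,o,l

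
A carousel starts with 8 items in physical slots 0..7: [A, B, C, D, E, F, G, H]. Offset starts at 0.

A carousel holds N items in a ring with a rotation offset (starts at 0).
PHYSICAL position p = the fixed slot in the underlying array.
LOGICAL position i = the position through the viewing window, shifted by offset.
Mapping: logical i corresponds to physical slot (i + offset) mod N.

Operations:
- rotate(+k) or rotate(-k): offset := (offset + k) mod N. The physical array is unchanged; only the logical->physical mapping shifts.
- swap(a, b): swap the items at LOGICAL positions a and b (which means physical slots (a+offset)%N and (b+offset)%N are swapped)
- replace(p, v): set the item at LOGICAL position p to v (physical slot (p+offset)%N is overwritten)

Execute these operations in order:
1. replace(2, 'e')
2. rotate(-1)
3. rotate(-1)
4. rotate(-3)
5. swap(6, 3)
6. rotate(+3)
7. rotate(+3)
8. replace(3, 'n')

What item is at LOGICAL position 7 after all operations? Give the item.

Answer: A

Derivation:
After op 1 (replace(2, 'e')): offset=0, physical=[A,B,e,D,E,F,G,H], logical=[A,B,e,D,E,F,G,H]
After op 2 (rotate(-1)): offset=7, physical=[A,B,e,D,E,F,G,H], logical=[H,A,B,e,D,E,F,G]
After op 3 (rotate(-1)): offset=6, physical=[A,B,e,D,E,F,G,H], logical=[G,H,A,B,e,D,E,F]
After op 4 (rotate(-3)): offset=3, physical=[A,B,e,D,E,F,G,H], logical=[D,E,F,G,H,A,B,e]
After op 5 (swap(6, 3)): offset=3, physical=[A,G,e,D,E,F,B,H], logical=[D,E,F,B,H,A,G,e]
After op 6 (rotate(+3)): offset=6, physical=[A,G,e,D,E,F,B,H], logical=[B,H,A,G,e,D,E,F]
After op 7 (rotate(+3)): offset=1, physical=[A,G,e,D,E,F,B,H], logical=[G,e,D,E,F,B,H,A]
After op 8 (replace(3, 'n')): offset=1, physical=[A,G,e,D,n,F,B,H], logical=[G,e,D,n,F,B,H,A]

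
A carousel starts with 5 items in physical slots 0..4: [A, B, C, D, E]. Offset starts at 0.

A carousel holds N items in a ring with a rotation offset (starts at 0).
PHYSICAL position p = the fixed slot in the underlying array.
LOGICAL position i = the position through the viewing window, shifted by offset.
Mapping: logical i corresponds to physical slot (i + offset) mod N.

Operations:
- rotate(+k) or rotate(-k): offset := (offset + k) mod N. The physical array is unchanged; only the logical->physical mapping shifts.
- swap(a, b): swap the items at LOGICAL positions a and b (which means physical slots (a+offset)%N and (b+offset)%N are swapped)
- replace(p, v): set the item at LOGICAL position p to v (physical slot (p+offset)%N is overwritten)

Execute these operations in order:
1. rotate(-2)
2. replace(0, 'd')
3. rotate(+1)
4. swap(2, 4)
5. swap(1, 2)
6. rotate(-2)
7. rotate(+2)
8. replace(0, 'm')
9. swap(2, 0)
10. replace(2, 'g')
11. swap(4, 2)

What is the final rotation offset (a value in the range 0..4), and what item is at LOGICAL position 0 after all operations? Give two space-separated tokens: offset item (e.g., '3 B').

After op 1 (rotate(-2)): offset=3, physical=[A,B,C,D,E], logical=[D,E,A,B,C]
After op 2 (replace(0, 'd')): offset=3, physical=[A,B,C,d,E], logical=[d,E,A,B,C]
After op 3 (rotate(+1)): offset=4, physical=[A,B,C,d,E], logical=[E,A,B,C,d]
After op 4 (swap(2, 4)): offset=4, physical=[A,d,C,B,E], logical=[E,A,d,C,B]
After op 5 (swap(1, 2)): offset=4, physical=[d,A,C,B,E], logical=[E,d,A,C,B]
After op 6 (rotate(-2)): offset=2, physical=[d,A,C,B,E], logical=[C,B,E,d,A]
After op 7 (rotate(+2)): offset=4, physical=[d,A,C,B,E], logical=[E,d,A,C,B]
After op 8 (replace(0, 'm')): offset=4, physical=[d,A,C,B,m], logical=[m,d,A,C,B]
After op 9 (swap(2, 0)): offset=4, physical=[d,m,C,B,A], logical=[A,d,m,C,B]
After op 10 (replace(2, 'g')): offset=4, physical=[d,g,C,B,A], logical=[A,d,g,C,B]
After op 11 (swap(4, 2)): offset=4, physical=[d,B,C,g,A], logical=[A,d,B,C,g]

Answer: 4 A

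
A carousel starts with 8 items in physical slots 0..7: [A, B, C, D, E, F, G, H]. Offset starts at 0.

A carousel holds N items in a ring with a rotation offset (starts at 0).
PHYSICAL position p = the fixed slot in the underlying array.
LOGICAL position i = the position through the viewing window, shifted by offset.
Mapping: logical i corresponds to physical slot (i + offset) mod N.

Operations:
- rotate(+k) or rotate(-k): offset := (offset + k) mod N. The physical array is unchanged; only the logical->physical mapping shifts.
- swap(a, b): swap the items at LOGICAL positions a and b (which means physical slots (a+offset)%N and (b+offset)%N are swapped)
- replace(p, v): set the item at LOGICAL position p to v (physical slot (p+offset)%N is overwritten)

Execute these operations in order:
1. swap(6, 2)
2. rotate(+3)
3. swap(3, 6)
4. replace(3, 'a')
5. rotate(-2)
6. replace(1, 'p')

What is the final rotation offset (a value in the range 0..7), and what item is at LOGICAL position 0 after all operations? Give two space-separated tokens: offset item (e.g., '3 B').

Answer: 1 C

Derivation:
After op 1 (swap(6, 2)): offset=0, physical=[A,B,G,D,E,F,C,H], logical=[A,B,G,D,E,F,C,H]
After op 2 (rotate(+3)): offset=3, physical=[A,B,G,D,E,F,C,H], logical=[D,E,F,C,H,A,B,G]
After op 3 (swap(3, 6)): offset=3, physical=[A,C,G,D,E,F,B,H], logical=[D,E,F,B,H,A,C,G]
After op 4 (replace(3, 'a')): offset=3, physical=[A,C,G,D,E,F,a,H], logical=[D,E,F,a,H,A,C,G]
After op 5 (rotate(-2)): offset=1, physical=[A,C,G,D,E,F,a,H], logical=[C,G,D,E,F,a,H,A]
After op 6 (replace(1, 'p')): offset=1, physical=[A,C,p,D,E,F,a,H], logical=[C,p,D,E,F,a,H,A]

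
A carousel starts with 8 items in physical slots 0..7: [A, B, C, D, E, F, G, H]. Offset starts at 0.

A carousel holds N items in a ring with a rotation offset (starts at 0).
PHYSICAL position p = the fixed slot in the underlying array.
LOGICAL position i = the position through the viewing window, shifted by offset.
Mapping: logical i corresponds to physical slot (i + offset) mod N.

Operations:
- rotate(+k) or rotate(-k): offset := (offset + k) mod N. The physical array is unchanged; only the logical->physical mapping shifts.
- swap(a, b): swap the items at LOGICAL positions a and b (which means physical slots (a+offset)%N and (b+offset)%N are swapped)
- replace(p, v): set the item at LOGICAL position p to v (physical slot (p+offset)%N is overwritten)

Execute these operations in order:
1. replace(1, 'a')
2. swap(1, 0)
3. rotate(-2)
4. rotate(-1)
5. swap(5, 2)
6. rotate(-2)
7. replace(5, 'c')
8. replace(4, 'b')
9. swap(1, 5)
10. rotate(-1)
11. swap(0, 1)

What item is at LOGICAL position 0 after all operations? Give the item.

Answer: D

Derivation:
After op 1 (replace(1, 'a')): offset=0, physical=[A,a,C,D,E,F,G,H], logical=[A,a,C,D,E,F,G,H]
After op 2 (swap(1, 0)): offset=0, physical=[a,A,C,D,E,F,G,H], logical=[a,A,C,D,E,F,G,H]
After op 3 (rotate(-2)): offset=6, physical=[a,A,C,D,E,F,G,H], logical=[G,H,a,A,C,D,E,F]
After op 4 (rotate(-1)): offset=5, physical=[a,A,C,D,E,F,G,H], logical=[F,G,H,a,A,C,D,E]
After op 5 (swap(5, 2)): offset=5, physical=[a,A,H,D,E,F,G,C], logical=[F,G,C,a,A,H,D,E]
After op 6 (rotate(-2)): offset=3, physical=[a,A,H,D,E,F,G,C], logical=[D,E,F,G,C,a,A,H]
After op 7 (replace(5, 'c')): offset=3, physical=[c,A,H,D,E,F,G,C], logical=[D,E,F,G,C,c,A,H]
After op 8 (replace(4, 'b')): offset=3, physical=[c,A,H,D,E,F,G,b], logical=[D,E,F,G,b,c,A,H]
After op 9 (swap(1, 5)): offset=3, physical=[E,A,H,D,c,F,G,b], logical=[D,c,F,G,b,E,A,H]
After op 10 (rotate(-1)): offset=2, physical=[E,A,H,D,c,F,G,b], logical=[H,D,c,F,G,b,E,A]
After op 11 (swap(0, 1)): offset=2, physical=[E,A,D,H,c,F,G,b], logical=[D,H,c,F,G,b,E,A]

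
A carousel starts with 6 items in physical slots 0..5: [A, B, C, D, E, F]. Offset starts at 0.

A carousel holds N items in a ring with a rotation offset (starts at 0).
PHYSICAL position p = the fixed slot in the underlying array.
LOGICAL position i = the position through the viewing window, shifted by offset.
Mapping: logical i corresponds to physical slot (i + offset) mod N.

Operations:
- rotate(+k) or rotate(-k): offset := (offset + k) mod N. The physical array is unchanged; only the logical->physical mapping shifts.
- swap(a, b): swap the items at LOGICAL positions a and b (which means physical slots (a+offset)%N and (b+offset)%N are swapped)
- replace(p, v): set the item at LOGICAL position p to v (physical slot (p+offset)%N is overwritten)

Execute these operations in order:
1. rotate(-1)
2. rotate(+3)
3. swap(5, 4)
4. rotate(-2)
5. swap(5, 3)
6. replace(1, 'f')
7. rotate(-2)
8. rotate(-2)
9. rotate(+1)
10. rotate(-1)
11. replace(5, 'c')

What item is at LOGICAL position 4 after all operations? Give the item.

Answer: B

Derivation:
After op 1 (rotate(-1)): offset=5, physical=[A,B,C,D,E,F], logical=[F,A,B,C,D,E]
After op 2 (rotate(+3)): offset=2, physical=[A,B,C,D,E,F], logical=[C,D,E,F,A,B]
After op 3 (swap(5, 4)): offset=2, physical=[B,A,C,D,E,F], logical=[C,D,E,F,B,A]
After op 4 (rotate(-2)): offset=0, physical=[B,A,C,D,E,F], logical=[B,A,C,D,E,F]
After op 5 (swap(5, 3)): offset=0, physical=[B,A,C,F,E,D], logical=[B,A,C,F,E,D]
After op 6 (replace(1, 'f')): offset=0, physical=[B,f,C,F,E,D], logical=[B,f,C,F,E,D]
After op 7 (rotate(-2)): offset=4, physical=[B,f,C,F,E,D], logical=[E,D,B,f,C,F]
After op 8 (rotate(-2)): offset=2, physical=[B,f,C,F,E,D], logical=[C,F,E,D,B,f]
After op 9 (rotate(+1)): offset=3, physical=[B,f,C,F,E,D], logical=[F,E,D,B,f,C]
After op 10 (rotate(-1)): offset=2, physical=[B,f,C,F,E,D], logical=[C,F,E,D,B,f]
After op 11 (replace(5, 'c')): offset=2, physical=[B,c,C,F,E,D], logical=[C,F,E,D,B,c]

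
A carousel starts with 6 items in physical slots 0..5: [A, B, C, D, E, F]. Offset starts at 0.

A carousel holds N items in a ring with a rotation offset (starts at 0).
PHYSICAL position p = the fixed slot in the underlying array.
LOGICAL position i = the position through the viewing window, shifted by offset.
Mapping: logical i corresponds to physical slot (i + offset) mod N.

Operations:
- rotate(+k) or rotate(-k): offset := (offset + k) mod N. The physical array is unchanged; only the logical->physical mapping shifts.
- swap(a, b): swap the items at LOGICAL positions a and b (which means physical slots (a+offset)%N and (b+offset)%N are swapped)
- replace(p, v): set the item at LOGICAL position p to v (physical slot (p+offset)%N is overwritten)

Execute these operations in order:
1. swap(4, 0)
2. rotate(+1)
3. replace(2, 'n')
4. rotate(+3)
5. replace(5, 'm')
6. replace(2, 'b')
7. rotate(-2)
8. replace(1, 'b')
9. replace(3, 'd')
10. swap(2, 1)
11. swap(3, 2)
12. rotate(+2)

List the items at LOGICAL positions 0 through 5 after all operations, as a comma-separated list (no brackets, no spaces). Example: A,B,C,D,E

Answer: d,b,b,B,C,A

Derivation:
After op 1 (swap(4, 0)): offset=0, physical=[E,B,C,D,A,F], logical=[E,B,C,D,A,F]
After op 2 (rotate(+1)): offset=1, physical=[E,B,C,D,A,F], logical=[B,C,D,A,F,E]
After op 3 (replace(2, 'n')): offset=1, physical=[E,B,C,n,A,F], logical=[B,C,n,A,F,E]
After op 4 (rotate(+3)): offset=4, physical=[E,B,C,n,A,F], logical=[A,F,E,B,C,n]
After op 5 (replace(5, 'm')): offset=4, physical=[E,B,C,m,A,F], logical=[A,F,E,B,C,m]
After op 6 (replace(2, 'b')): offset=4, physical=[b,B,C,m,A,F], logical=[A,F,b,B,C,m]
After op 7 (rotate(-2)): offset=2, physical=[b,B,C,m,A,F], logical=[C,m,A,F,b,B]
After op 8 (replace(1, 'b')): offset=2, physical=[b,B,C,b,A,F], logical=[C,b,A,F,b,B]
After op 9 (replace(3, 'd')): offset=2, physical=[b,B,C,b,A,d], logical=[C,b,A,d,b,B]
After op 10 (swap(2, 1)): offset=2, physical=[b,B,C,A,b,d], logical=[C,A,b,d,b,B]
After op 11 (swap(3, 2)): offset=2, physical=[b,B,C,A,d,b], logical=[C,A,d,b,b,B]
After op 12 (rotate(+2)): offset=4, physical=[b,B,C,A,d,b], logical=[d,b,b,B,C,A]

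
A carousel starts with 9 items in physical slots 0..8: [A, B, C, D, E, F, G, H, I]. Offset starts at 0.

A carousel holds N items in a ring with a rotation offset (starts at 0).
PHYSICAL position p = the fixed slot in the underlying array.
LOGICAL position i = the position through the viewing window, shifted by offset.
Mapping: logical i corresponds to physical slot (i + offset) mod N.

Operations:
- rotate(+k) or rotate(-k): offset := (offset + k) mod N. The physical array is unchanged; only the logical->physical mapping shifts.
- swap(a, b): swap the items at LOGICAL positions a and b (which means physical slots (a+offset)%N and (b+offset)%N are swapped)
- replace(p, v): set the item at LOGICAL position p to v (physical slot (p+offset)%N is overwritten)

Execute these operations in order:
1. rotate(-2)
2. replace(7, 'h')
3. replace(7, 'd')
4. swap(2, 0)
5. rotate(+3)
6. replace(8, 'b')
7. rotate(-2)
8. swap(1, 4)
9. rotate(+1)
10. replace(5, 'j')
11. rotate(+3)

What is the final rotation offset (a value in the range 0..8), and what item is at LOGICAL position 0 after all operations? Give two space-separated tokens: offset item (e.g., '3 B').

After op 1 (rotate(-2)): offset=7, physical=[A,B,C,D,E,F,G,H,I], logical=[H,I,A,B,C,D,E,F,G]
After op 2 (replace(7, 'h')): offset=7, physical=[A,B,C,D,E,h,G,H,I], logical=[H,I,A,B,C,D,E,h,G]
After op 3 (replace(7, 'd')): offset=7, physical=[A,B,C,D,E,d,G,H,I], logical=[H,I,A,B,C,D,E,d,G]
After op 4 (swap(2, 0)): offset=7, physical=[H,B,C,D,E,d,G,A,I], logical=[A,I,H,B,C,D,E,d,G]
After op 5 (rotate(+3)): offset=1, physical=[H,B,C,D,E,d,G,A,I], logical=[B,C,D,E,d,G,A,I,H]
After op 6 (replace(8, 'b')): offset=1, physical=[b,B,C,D,E,d,G,A,I], logical=[B,C,D,E,d,G,A,I,b]
After op 7 (rotate(-2)): offset=8, physical=[b,B,C,D,E,d,G,A,I], logical=[I,b,B,C,D,E,d,G,A]
After op 8 (swap(1, 4)): offset=8, physical=[D,B,C,b,E,d,G,A,I], logical=[I,D,B,C,b,E,d,G,A]
After op 9 (rotate(+1)): offset=0, physical=[D,B,C,b,E,d,G,A,I], logical=[D,B,C,b,E,d,G,A,I]
After op 10 (replace(5, 'j')): offset=0, physical=[D,B,C,b,E,j,G,A,I], logical=[D,B,C,b,E,j,G,A,I]
After op 11 (rotate(+3)): offset=3, physical=[D,B,C,b,E,j,G,A,I], logical=[b,E,j,G,A,I,D,B,C]

Answer: 3 b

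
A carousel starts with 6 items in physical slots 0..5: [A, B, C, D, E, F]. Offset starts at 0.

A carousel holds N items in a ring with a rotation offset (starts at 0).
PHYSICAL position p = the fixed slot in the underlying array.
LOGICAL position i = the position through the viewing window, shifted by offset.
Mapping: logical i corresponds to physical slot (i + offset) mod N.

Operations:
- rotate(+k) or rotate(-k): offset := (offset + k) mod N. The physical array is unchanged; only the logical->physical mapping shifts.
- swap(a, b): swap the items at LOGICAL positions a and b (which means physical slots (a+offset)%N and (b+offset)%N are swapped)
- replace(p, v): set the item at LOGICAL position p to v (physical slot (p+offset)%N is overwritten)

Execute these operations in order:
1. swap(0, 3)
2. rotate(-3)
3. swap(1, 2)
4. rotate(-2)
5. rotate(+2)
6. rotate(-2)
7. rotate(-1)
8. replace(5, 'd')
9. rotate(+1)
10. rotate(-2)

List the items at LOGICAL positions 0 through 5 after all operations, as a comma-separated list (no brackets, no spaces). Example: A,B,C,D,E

After op 1 (swap(0, 3)): offset=0, physical=[D,B,C,A,E,F], logical=[D,B,C,A,E,F]
After op 2 (rotate(-3)): offset=3, physical=[D,B,C,A,E,F], logical=[A,E,F,D,B,C]
After op 3 (swap(1, 2)): offset=3, physical=[D,B,C,A,F,E], logical=[A,F,E,D,B,C]
After op 4 (rotate(-2)): offset=1, physical=[D,B,C,A,F,E], logical=[B,C,A,F,E,D]
After op 5 (rotate(+2)): offset=3, physical=[D,B,C,A,F,E], logical=[A,F,E,D,B,C]
After op 6 (rotate(-2)): offset=1, physical=[D,B,C,A,F,E], logical=[B,C,A,F,E,D]
After op 7 (rotate(-1)): offset=0, physical=[D,B,C,A,F,E], logical=[D,B,C,A,F,E]
After op 8 (replace(5, 'd')): offset=0, physical=[D,B,C,A,F,d], logical=[D,B,C,A,F,d]
After op 9 (rotate(+1)): offset=1, physical=[D,B,C,A,F,d], logical=[B,C,A,F,d,D]
After op 10 (rotate(-2)): offset=5, physical=[D,B,C,A,F,d], logical=[d,D,B,C,A,F]

Answer: d,D,B,C,A,F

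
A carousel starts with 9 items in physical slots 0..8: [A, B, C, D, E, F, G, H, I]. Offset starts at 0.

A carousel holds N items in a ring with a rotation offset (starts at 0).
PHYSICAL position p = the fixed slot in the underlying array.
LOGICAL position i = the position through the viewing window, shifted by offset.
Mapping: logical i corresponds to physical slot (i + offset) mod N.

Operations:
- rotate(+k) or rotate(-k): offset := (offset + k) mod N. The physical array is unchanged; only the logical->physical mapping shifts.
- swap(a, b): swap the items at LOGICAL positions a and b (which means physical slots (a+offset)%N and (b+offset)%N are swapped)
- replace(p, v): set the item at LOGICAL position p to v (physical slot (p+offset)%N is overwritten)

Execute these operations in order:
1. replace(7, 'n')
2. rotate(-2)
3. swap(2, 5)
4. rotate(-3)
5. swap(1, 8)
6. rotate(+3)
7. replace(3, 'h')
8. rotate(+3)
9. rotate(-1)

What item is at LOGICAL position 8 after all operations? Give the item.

After op 1 (replace(7, 'n')): offset=0, physical=[A,B,C,D,E,F,G,n,I], logical=[A,B,C,D,E,F,G,n,I]
After op 2 (rotate(-2)): offset=7, physical=[A,B,C,D,E,F,G,n,I], logical=[n,I,A,B,C,D,E,F,G]
After op 3 (swap(2, 5)): offset=7, physical=[D,B,C,A,E,F,G,n,I], logical=[n,I,D,B,C,A,E,F,G]
After op 4 (rotate(-3)): offset=4, physical=[D,B,C,A,E,F,G,n,I], logical=[E,F,G,n,I,D,B,C,A]
After op 5 (swap(1, 8)): offset=4, physical=[D,B,C,F,E,A,G,n,I], logical=[E,A,G,n,I,D,B,C,F]
After op 6 (rotate(+3)): offset=7, physical=[D,B,C,F,E,A,G,n,I], logical=[n,I,D,B,C,F,E,A,G]
After op 7 (replace(3, 'h')): offset=7, physical=[D,h,C,F,E,A,G,n,I], logical=[n,I,D,h,C,F,E,A,G]
After op 8 (rotate(+3)): offset=1, physical=[D,h,C,F,E,A,G,n,I], logical=[h,C,F,E,A,G,n,I,D]
After op 9 (rotate(-1)): offset=0, physical=[D,h,C,F,E,A,G,n,I], logical=[D,h,C,F,E,A,G,n,I]

Answer: I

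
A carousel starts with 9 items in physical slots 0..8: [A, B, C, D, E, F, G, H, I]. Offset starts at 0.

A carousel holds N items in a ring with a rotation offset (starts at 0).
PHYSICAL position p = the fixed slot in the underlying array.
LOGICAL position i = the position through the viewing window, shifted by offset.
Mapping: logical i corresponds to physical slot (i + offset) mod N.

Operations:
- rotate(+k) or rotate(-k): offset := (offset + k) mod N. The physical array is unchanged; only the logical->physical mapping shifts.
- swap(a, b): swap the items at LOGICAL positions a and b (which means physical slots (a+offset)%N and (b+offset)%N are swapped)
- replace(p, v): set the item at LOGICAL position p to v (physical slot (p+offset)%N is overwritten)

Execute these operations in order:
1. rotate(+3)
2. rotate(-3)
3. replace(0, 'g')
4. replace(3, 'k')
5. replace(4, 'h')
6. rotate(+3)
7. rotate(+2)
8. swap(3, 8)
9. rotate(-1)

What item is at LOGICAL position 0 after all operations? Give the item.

Answer: I

Derivation:
After op 1 (rotate(+3)): offset=3, physical=[A,B,C,D,E,F,G,H,I], logical=[D,E,F,G,H,I,A,B,C]
After op 2 (rotate(-3)): offset=0, physical=[A,B,C,D,E,F,G,H,I], logical=[A,B,C,D,E,F,G,H,I]
After op 3 (replace(0, 'g')): offset=0, physical=[g,B,C,D,E,F,G,H,I], logical=[g,B,C,D,E,F,G,H,I]
After op 4 (replace(3, 'k')): offset=0, physical=[g,B,C,k,E,F,G,H,I], logical=[g,B,C,k,E,F,G,H,I]
After op 5 (replace(4, 'h')): offset=0, physical=[g,B,C,k,h,F,G,H,I], logical=[g,B,C,k,h,F,G,H,I]
After op 6 (rotate(+3)): offset=3, physical=[g,B,C,k,h,F,G,H,I], logical=[k,h,F,G,H,I,g,B,C]
After op 7 (rotate(+2)): offset=5, physical=[g,B,C,k,h,F,G,H,I], logical=[F,G,H,I,g,B,C,k,h]
After op 8 (swap(3, 8)): offset=5, physical=[g,B,C,k,I,F,G,H,h], logical=[F,G,H,h,g,B,C,k,I]
After op 9 (rotate(-1)): offset=4, physical=[g,B,C,k,I,F,G,H,h], logical=[I,F,G,H,h,g,B,C,k]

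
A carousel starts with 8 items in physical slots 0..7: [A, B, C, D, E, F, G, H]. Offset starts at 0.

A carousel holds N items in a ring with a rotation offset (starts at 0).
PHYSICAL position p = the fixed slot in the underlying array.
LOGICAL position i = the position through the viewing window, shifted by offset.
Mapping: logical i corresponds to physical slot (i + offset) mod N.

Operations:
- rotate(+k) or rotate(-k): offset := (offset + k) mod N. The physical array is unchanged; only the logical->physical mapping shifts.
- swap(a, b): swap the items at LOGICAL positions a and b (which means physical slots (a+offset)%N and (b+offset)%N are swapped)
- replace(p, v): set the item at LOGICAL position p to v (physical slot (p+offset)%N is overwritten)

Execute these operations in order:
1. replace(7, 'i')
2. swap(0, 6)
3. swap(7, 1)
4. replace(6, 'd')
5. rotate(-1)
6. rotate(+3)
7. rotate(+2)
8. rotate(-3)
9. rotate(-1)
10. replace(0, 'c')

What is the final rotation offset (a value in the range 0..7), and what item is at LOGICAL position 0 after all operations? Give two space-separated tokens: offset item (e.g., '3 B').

Answer: 0 c

Derivation:
After op 1 (replace(7, 'i')): offset=0, physical=[A,B,C,D,E,F,G,i], logical=[A,B,C,D,E,F,G,i]
After op 2 (swap(0, 6)): offset=0, physical=[G,B,C,D,E,F,A,i], logical=[G,B,C,D,E,F,A,i]
After op 3 (swap(7, 1)): offset=0, physical=[G,i,C,D,E,F,A,B], logical=[G,i,C,D,E,F,A,B]
After op 4 (replace(6, 'd')): offset=0, physical=[G,i,C,D,E,F,d,B], logical=[G,i,C,D,E,F,d,B]
After op 5 (rotate(-1)): offset=7, physical=[G,i,C,D,E,F,d,B], logical=[B,G,i,C,D,E,F,d]
After op 6 (rotate(+3)): offset=2, physical=[G,i,C,D,E,F,d,B], logical=[C,D,E,F,d,B,G,i]
After op 7 (rotate(+2)): offset=4, physical=[G,i,C,D,E,F,d,B], logical=[E,F,d,B,G,i,C,D]
After op 8 (rotate(-3)): offset=1, physical=[G,i,C,D,E,F,d,B], logical=[i,C,D,E,F,d,B,G]
After op 9 (rotate(-1)): offset=0, physical=[G,i,C,D,E,F,d,B], logical=[G,i,C,D,E,F,d,B]
After op 10 (replace(0, 'c')): offset=0, physical=[c,i,C,D,E,F,d,B], logical=[c,i,C,D,E,F,d,B]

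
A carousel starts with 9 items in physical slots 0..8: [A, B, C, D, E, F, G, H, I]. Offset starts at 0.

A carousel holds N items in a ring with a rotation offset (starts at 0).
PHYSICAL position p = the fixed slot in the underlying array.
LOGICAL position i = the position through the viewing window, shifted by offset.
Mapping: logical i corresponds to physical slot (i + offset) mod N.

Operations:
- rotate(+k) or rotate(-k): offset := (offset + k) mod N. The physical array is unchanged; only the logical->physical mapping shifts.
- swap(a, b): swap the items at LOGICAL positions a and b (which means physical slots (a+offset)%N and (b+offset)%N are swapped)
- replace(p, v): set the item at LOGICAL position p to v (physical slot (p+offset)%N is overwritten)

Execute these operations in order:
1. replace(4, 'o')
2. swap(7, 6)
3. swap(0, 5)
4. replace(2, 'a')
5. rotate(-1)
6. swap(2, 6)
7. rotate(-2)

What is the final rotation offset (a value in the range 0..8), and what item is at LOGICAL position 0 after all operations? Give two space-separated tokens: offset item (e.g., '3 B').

Answer: 6 H

Derivation:
After op 1 (replace(4, 'o')): offset=0, physical=[A,B,C,D,o,F,G,H,I], logical=[A,B,C,D,o,F,G,H,I]
After op 2 (swap(7, 6)): offset=0, physical=[A,B,C,D,o,F,H,G,I], logical=[A,B,C,D,o,F,H,G,I]
After op 3 (swap(0, 5)): offset=0, physical=[F,B,C,D,o,A,H,G,I], logical=[F,B,C,D,o,A,H,G,I]
After op 4 (replace(2, 'a')): offset=0, physical=[F,B,a,D,o,A,H,G,I], logical=[F,B,a,D,o,A,H,G,I]
After op 5 (rotate(-1)): offset=8, physical=[F,B,a,D,o,A,H,G,I], logical=[I,F,B,a,D,o,A,H,G]
After op 6 (swap(2, 6)): offset=8, physical=[F,A,a,D,o,B,H,G,I], logical=[I,F,A,a,D,o,B,H,G]
After op 7 (rotate(-2)): offset=6, physical=[F,A,a,D,o,B,H,G,I], logical=[H,G,I,F,A,a,D,o,B]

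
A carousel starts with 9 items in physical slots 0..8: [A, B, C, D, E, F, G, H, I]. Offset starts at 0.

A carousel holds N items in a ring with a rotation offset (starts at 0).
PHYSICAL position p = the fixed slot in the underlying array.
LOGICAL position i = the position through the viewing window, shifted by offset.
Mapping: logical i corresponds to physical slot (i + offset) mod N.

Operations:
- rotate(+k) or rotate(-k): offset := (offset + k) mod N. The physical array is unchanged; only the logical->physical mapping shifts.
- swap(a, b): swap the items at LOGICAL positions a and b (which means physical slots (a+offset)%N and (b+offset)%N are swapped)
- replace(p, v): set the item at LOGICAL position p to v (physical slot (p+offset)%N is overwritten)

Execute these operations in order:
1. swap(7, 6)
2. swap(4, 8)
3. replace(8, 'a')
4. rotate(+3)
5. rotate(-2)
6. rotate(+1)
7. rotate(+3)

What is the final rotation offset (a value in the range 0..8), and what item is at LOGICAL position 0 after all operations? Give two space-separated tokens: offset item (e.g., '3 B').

Answer: 5 F

Derivation:
After op 1 (swap(7, 6)): offset=0, physical=[A,B,C,D,E,F,H,G,I], logical=[A,B,C,D,E,F,H,G,I]
After op 2 (swap(4, 8)): offset=0, physical=[A,B,C,D,I,F,H,G,E], logical=[A,B,C,D,I,F,H,G,E]
After op 3 (replace(8, 'a')): offset=0, physical=[A,B,C,D,I,F,H,G,a], logical=[A,B,C,D,I,F,H,G,a]
After op 4 (rotate(+3)): offset=3, physical=[A,B,C,D,I,F,H,G,a], logical=[D,I,F,H,G,a,A,B,C]
After op 5 (rotate(-2)): offset=1, physical=[A,B,C,D,I,F,H,G,a], logical=[B,C,D,I,F,H,G,a,A]
After op 6 (rotate(+1)): offset=2, physical=[A,B,C,D,I,F,H,G,a], logical=[C,D,I,F,H,G,a,A,B]
After op 7 (rotate(+3)): offset=5, physical=[A,B,C,D,I,F,H,G,a], logical=[F,H,G,a,A,B,C,D,I]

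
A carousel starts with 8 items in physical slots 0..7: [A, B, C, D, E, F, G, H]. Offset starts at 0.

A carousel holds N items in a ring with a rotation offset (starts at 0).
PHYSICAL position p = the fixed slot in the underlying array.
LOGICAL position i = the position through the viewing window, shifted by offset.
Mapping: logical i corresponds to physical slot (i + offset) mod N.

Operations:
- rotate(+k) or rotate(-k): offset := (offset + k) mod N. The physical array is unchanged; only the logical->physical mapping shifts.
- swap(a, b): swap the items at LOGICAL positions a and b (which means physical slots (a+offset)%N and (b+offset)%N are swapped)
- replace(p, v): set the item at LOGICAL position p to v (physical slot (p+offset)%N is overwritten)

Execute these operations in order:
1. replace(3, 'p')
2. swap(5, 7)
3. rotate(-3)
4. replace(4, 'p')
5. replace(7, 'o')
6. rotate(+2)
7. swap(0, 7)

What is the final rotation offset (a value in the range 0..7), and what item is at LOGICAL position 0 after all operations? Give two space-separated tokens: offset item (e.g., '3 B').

Answer: 7 G

Derivation:
After op 1 (replace(3, 'p')): offset=0, physical=[A,B,C,p,E,F,G,H], logical=[A,B,C,p,E,F,G,H]
After op 2 (swap(5, 7)): offset=0, physical=[A,B,C,p,E,H,G,F], logical=[A,B,C,p,E,H,G,F]
After op 3 (rotate(-3)): offset=5, physical=[A,B,C,p,E,H,G,F], logical=[H,G,F,A,B,C,p,E]
After op 4 (replace(4, 'p')): offset=5, physical=[A,p,C,p,E,H,G,F], logical=[H,G,F,A,p,C,p,E]
After op 5 (replace(7, 'o')): offset=5, physical=[A,p,C,p,o,H,G,F], logical=[H,G,F,A,p,C,p,o]
After op 6 (rotate(+2)): offset=7, physical=[A,p,C,p,o,H,G,F], logical=[F,A,p,C,p,o,H,G]
After op 7 (swap(0, 7)): offset=7, physical=[A,p,C,p,o,H,F,G], logical=[G,A,p,C,p,o,H,F]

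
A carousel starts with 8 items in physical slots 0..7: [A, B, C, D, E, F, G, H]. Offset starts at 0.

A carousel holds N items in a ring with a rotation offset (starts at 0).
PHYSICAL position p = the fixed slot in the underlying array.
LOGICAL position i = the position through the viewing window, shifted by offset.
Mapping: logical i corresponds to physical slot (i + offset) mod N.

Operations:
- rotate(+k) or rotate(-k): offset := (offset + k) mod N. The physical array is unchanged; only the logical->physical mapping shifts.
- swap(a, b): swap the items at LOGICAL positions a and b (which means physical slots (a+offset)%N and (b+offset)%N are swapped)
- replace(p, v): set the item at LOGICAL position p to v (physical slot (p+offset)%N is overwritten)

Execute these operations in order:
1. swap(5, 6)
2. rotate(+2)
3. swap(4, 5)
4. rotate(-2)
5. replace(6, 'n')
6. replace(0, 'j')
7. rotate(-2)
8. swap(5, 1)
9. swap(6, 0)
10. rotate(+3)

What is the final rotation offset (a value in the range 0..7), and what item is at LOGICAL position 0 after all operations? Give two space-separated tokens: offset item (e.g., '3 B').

After op 1 (swap(5, 6)): offset=0, physical=[A,B,C,D,E,G,F,H], logical=[A,B,C,D,E,G,F,H]
After op 2 (rotate(+2)): offset=2, physical=[A,B,C,D,E,G,F,H], logical=[C,D,E,G,F,H,A,B]
After op 3 (swap(4, 5)): offset=2, physical=[A,B,C,D,E,G,H,F], logical=[C,D,E,G,H,F,A,B]
After op 4 (rotate(-2)): offset=0, physical=[A,B,C,D,E,G,H,F], logical=[A,B,C,D,E,G,H,F]
After op 5 (replace(6, 'n')): offset=0, physical=[A,B,C,D,E,G,n,F], logical=[A,B,C,D,E,G,n,F]
After op 6 (replace(0, 'j')): offset=0, physical=[j,B,C,D,E,G,n,F], logical=[j,B,C,D,E,G,n,F]
After op 7 (rotate(-2)): offset=6, physical=[j,B,C,D,E,G,n,F], logical=[n,F,j,B,C,D,E,G]
After op 8 (swap(5, 1)): offset=6, physical=[j,B,C,F,E,G,n,D], logical=[n,D,j,B,C,F,E,G]
After op 9 (swap(6, 0)): offset=6, physical=[j,B,C,F,n,G,E,D], logical=[E,D,j,B,C,F,n,G]
After op 10 (rotate(+3)): offset=1, physical=[j,B,C,F,n,G,E,D], logical=[B,C,F,n,G,E,D,j]

Answer: 1 B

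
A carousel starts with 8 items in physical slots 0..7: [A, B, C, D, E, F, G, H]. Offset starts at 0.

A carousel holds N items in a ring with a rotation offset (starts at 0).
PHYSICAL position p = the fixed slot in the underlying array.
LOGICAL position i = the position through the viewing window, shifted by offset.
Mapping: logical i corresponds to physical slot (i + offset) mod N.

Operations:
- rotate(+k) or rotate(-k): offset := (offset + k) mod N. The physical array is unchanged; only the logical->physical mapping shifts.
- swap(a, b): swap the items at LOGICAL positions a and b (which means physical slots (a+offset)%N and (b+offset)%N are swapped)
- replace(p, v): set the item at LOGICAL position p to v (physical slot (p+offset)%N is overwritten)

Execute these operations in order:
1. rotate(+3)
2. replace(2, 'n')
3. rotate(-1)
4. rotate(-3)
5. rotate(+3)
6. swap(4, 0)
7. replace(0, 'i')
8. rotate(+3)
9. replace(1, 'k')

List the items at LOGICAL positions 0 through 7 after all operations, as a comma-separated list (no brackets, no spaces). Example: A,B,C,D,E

Answer: n,k,H,A,B,i,D,E

Derivation:
After op 1 (rotate(+3)): offset=3, physical=[A,B,C,D,E,F,G,H], logical=[D,E,F,G,H,A,B,C]
After op 2 (replace(2, 'n')): offset=3, physical=[A,B,C,D,E,n,G,H], logical=[D,E,n,G,H,A,B,C]
After op 3 (rotate(-1)): offset=2, physical=[A,B,C,D,E,n,G,H], logical=[C,D,E,n,G,H,A,B]
After op 4 (rotate(-3)): offset=7, physical=[A,B,C,D,E,n,G,H], logical=[H,A,B,C,D,E,n,G]
After op 5 (rotate(+3)): offset=2, physical=[A,B,C,D,E,n,G,H], logical=[C,D,E,n,G,H,A,B]
After op 6 (swap(4, 0)): offset=2, physical=[A,B,G,D,E,n,C,H], logical=[G,D,E,n,C,H,A,B]
After op 7 (replace(0, 'i')): offset=2, physical=[A,B,i,D,E,n,C,H], logical=[i,D,E,n,C,H,A,B]
After op 8 (rotate(+3)): offset=5, physical=[A,B,i,D,E,n,C,H], logical=[n,C,H,A,B,i,D,E]
After op 9 (replace(1, 'k')): offset=5, physical=[A,B,i,D,E,n,k,H], logical=[n,k,H,A,B,i,D,E]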